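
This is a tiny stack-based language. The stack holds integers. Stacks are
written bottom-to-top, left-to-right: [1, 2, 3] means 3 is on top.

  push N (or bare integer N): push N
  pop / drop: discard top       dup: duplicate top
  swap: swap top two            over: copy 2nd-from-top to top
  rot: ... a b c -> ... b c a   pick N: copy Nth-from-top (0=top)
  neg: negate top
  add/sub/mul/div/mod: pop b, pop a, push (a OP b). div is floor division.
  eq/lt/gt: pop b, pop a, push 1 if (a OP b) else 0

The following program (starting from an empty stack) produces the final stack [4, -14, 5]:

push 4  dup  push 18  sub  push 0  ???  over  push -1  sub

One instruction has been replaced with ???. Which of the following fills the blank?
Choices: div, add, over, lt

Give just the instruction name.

Answer: add

Derivation:
Stack before ???: [4, -14, 0]
Stack after ???:  [4, -14]
Checking each choice:
  div: division by zero
  add: MATCH
  over: produces [4, -14, 0, -14, 1]
  lt: produces [4, 1, 5]


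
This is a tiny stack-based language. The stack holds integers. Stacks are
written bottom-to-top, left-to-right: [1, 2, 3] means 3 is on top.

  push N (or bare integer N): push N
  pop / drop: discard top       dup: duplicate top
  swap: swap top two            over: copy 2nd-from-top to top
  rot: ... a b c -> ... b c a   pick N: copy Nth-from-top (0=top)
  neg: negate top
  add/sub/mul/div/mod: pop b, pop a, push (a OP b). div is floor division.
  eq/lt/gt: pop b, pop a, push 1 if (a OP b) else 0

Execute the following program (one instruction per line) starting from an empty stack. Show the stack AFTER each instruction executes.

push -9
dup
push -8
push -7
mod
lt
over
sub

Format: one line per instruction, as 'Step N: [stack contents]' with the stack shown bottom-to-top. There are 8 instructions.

Step 1: [-9]
Step 2: [-9, -9]
Step 3: [-9, -9, -8]
Step 4: [-9, -9, -8, -7]
Step 5: [-9, -9, -1]
Step 6: [-9, 1]
Step 7: [-9, 1, -9]
Step 8: [-9, 10]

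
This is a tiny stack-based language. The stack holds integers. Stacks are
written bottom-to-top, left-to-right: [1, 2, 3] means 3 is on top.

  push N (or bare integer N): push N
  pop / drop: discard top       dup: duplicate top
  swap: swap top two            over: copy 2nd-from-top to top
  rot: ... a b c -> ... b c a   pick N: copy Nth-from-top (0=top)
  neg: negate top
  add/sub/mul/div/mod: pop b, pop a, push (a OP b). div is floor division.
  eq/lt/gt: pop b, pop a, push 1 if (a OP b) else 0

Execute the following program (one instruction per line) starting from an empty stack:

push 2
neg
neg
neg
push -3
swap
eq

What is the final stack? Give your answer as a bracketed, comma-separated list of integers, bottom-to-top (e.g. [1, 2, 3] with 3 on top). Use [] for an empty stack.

Answer: [0]

Derivation:
After 'push 2': [2]
After 'neg': [-2]
After 'neg': [2]
After 'neg': [-2]
After 'push -3': [-2, -3]
After 'swap': [-3, -2]
After 'eq': [0]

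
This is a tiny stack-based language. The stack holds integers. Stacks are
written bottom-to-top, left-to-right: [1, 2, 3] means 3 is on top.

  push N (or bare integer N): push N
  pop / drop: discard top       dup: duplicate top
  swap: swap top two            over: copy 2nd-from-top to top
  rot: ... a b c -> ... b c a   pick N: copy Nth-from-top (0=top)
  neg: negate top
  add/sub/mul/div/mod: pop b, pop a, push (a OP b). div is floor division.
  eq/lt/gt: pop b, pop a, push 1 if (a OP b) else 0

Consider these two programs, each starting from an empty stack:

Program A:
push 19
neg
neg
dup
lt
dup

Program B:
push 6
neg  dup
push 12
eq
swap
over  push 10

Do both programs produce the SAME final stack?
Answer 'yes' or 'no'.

Program A trace:
  After 'push 19': [19]
  After 'neg': [-19]
  After 'neg': [19]
  After 'dup': [19, 19]
  After 'lt': [0]
  After 'dup': [0, 0]
Program A final stack: [0, 0]

Program B trace:
  After 'push 6': [6]
  After 'neg': [-6]
  After 'dup': [-6, -6]
  After 'push 12': [-6, -6, 12]
  After 'eq': [-6, 0]
  After 'swap': [0, -6]
  After 'over': [0, -6, 0]
  After 'push 10': [0, -6, 0, 10]
Program B final stack: [0, -6, 0, 10]
Same: no

Answer: no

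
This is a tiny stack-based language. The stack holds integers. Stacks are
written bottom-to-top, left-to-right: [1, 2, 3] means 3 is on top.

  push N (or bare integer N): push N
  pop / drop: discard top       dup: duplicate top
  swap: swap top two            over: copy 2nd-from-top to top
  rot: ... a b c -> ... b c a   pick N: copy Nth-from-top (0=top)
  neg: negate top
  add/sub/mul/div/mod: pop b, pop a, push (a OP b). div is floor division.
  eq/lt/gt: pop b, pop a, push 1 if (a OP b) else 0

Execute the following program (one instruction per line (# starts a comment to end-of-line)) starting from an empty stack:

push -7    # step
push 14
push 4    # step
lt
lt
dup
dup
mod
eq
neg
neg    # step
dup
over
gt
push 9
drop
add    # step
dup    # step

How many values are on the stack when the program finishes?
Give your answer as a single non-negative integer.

After 'push -7': stack = [-7] (depth 1)
After 'push 14': stack = [-7, 14] (depth 2)
After 'push 4': stack = [-7, 14, 4] (depth 3)
After 'lt': stack = [-7, 0] (depth 2)
After 'lt': stack = [1] (depth 1)
After 'dup': stack = [1, 1] (depth 2)
After 'dup': stack = [1, 1, 1] (depth 3)
After 'mod': stack = [1, 0] (depth 2)
After 'eq': stack = [0] (depth 1)
After 'neg': stack = [0] (depth 1)
After 'neg': stack = [0] (depth 1)
After 'dup': stack = [0, 0] (depth 2)
After 'over': stack = [0, 0, 0] (depth 3)
After 'gt': stack = [0, 0] (depth 2)
After 'push 9': stack = [0, 0, 9] (depth 3)
After 'drop': stack = [0, 0] (depth 2)
After 'add': stack = [0] (depth 1)
After 'dup': stack = [0, 0] (depth 2)

Answer: 2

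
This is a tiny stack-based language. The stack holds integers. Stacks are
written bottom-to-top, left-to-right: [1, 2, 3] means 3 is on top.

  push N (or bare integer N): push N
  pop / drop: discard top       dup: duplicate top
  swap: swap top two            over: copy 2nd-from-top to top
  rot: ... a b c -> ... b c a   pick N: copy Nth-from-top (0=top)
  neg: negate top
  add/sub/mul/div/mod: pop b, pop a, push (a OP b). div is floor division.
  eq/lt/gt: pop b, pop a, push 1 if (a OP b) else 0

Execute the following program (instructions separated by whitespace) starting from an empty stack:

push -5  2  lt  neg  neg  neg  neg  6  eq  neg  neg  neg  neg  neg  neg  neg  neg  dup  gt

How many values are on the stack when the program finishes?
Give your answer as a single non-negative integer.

Answer: 1

Derivation:
After 'push -5': stack = [-5] (depth 1)
After 'push 2': stack = [-5, 2] (depth 2)
After 'lt': stack = [1] (depth 1)
After 'neg': stack = [-1] (depth 1)
After 'neg': stack = [1] (depth 1)
After 'neg': stack = [-1] (depth 1)
After 'neg': stack = [1] (depth 1)
After 'push 6': stack = [1, 6] (depth 2)
After 'eq': stack = [0] (depth 1)
After 'neg': stack = [0] (depth 1)
After 'neg': stack = [0] (depth 1)
After 'neg': stack = [0] (depth 1)
After 'neg': stack = [0] (depth 1)
After 'neg': stack = [0] (depth 1)
After 'neg': stack = [0] (depth 1)
After 'neg': stack = [0] (depth 1)
After 'neg': stack = [0] (depth 1)
After 'dup': stack = [0, 0] (depth 2)
After 'gt': stack = [0] (depth 1)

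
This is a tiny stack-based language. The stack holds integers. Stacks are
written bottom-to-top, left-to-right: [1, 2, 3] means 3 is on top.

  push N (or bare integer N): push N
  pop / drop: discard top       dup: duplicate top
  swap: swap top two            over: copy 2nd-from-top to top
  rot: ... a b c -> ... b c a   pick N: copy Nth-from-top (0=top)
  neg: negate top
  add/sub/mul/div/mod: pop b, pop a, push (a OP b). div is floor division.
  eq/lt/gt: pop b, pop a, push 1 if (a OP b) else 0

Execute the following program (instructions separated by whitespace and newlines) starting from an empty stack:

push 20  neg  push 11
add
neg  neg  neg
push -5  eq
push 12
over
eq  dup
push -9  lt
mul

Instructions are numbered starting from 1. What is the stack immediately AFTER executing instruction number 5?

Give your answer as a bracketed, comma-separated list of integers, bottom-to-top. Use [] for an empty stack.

Step 1 ('push 20'): [20]
Step 2 ('neg'): [-20]
Step 3 ('push 11'): [-20, 11]
Step 4 ('add'): [-9]
Step 5 ('neg'): [9]

Answer: [9]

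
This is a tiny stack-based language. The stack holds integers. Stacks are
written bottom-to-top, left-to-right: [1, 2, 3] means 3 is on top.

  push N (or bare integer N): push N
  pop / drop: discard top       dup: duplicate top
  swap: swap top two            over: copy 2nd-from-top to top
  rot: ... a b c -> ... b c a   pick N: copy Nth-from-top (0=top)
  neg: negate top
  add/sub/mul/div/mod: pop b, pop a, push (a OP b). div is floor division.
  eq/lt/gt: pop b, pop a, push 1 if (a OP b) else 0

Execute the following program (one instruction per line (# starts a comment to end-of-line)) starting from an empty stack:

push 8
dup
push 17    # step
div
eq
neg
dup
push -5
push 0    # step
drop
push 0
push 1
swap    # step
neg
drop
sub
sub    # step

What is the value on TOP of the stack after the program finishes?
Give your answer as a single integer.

After 'push 8': [8]
After 'dup': [8, 8]
After 'push 17': [8, 8, 17]
After 'div': [8, 0]
After 'eq': [0]
After 'neg': [0]
After 'dup': [0, 0]
After 'push -5': [0, 0, -5]
After 'push 0': [0, 0, -5, 0]
After 'drop': [0, 0, -5]
After 'push 0': [0, 0, -5, 0]
After 'push 1': [0, 0, -5, 0, 1]
After 'swap': [0, 0, -5, 1, 0]
After 'neg': [0, 0, -5, 1, 0]
After 'drop': [0, 0, -5, 1]
After 'sub': [0, 0, -6]
After 'sub': [0, 6]

Answer: 6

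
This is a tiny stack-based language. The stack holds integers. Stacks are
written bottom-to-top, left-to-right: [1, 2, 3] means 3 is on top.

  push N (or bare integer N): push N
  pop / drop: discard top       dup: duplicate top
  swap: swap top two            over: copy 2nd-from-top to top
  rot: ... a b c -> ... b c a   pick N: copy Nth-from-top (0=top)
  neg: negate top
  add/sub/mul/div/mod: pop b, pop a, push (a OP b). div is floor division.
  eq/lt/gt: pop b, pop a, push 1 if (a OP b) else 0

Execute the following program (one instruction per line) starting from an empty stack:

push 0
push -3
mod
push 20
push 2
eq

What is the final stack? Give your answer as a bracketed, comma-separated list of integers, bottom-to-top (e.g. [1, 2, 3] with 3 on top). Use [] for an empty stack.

After 'push 0': [0]
After 'push -3': [0, -3]
After 'mod': [0]
After 'push 20': [0, 20]
After 'push 2': [0, 20, 2]
After 'eq': [0, 0]

Answer: [0, 0]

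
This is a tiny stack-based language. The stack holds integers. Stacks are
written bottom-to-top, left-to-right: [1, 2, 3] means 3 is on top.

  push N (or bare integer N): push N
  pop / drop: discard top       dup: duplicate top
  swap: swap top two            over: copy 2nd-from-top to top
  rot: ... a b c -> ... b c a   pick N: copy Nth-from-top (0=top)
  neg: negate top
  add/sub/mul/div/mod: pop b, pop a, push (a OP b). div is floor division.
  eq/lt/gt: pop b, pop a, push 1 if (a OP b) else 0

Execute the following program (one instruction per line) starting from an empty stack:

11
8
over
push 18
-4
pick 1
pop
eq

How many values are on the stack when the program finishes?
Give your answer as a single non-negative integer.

Answer: 4

Derivation:
After 'push 11': stack = [11] (depth 1)
After 'push 8': stack = [11, 8] (depth 2)
After 'over': stack = [11, 8, 11] (depth 3)
After 'push 18': stack = [11, 8, 11, 18] (depth 4)
After 'push -4': stack = [11, 8, 11, 18, -4] (depth 5)
After 'pick 1': stack = [11, 8, 11, 18, -4, 18] (depth 6)
After 'pop': stack = [11, 8, 11, 18, -4] (depth 5)
After 'eq': stack = [11, 8, 11, 0] (depth 4)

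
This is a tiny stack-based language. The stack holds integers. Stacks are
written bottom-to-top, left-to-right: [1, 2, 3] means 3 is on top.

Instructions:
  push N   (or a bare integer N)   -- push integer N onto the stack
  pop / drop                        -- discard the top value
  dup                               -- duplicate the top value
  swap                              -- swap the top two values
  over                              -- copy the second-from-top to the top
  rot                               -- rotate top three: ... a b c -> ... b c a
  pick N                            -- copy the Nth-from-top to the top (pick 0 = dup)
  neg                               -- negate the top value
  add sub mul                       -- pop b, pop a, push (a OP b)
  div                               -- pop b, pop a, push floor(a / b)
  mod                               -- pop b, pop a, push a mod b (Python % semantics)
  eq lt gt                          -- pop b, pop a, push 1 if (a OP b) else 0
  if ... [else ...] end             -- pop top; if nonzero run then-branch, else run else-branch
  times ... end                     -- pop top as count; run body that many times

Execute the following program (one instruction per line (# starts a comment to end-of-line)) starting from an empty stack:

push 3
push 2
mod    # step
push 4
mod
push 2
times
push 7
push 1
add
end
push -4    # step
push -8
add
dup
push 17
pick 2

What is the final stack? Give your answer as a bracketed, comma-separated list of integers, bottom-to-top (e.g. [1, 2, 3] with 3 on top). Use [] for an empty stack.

After 'push 3': [3]
After 'push 2': [3, 2]
After 'mod': [1]
After 'push 4': [1, 4]
After 'mod': [1]
After 'push 2': [1, 2]
After 'times': [1]
After 'push 7': [1, 7]
After 'push 1': [1, 7, 1]
After 'add': [1, 8]
After 'push 7': [1, 8, 7]
After 'push 1': [1, 8, 7, 1]
After 'add': [1, 8, 8]
After 'push -4': [1, 8, 8, -4]
After 'push -8': [1, 8, 8, -4, -8]
After 'add': [1, 8, 8, -12]
After 'dup': [1, 8, 8, -12, -12]
After 'push 17': [1, 8, 8, -12, -12, 17]
After 'pick 2': [1, 8, 8, -12, -12, 17, -12]

Answer: [1, 8, 8, -12, -12, 17, -12]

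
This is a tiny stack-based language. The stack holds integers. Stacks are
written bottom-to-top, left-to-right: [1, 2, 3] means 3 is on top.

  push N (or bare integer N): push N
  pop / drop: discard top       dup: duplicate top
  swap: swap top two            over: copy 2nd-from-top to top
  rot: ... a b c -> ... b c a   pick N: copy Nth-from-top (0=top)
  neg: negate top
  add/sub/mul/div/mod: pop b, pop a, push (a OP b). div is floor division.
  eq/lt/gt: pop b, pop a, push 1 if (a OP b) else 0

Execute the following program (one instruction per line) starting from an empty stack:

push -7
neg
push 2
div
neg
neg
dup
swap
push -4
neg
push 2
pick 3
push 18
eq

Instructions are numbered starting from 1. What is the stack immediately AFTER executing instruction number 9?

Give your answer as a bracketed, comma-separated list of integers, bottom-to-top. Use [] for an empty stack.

Step 1 ('push -7'): [-7]
Step 2 ('neg'): [7]
Step 3 ('push 2'): [7, 2]
Step 4 ('div'): [3]
Step 5 ('neg'): [-3]
Step 6 ('neg'): [3]
Step 7 ('dup'): [3, 3]
Step 8 ('swap'): [3, 3]
Step 9 ('push -4'): [3, 3, -4]

Answer: [3, 3, -4]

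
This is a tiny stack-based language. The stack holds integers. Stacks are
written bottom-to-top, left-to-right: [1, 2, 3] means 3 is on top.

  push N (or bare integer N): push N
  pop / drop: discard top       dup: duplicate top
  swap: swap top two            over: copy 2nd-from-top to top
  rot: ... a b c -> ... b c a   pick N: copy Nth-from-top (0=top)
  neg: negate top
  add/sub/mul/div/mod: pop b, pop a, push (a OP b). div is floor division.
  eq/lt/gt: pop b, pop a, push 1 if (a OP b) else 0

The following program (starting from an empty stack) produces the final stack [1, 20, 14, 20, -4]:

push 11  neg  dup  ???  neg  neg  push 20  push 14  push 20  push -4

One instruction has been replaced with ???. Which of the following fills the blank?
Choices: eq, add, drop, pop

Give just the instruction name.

Stack before ???: [-11, -11]
Stack after ???:  [1]
Checking each choice:
  eq: MATCH
  add: produces [-22, 20, 14, 20, -4]
  drop: produces [-11, 20, 14, 20, -4]
  pop: produces [-11, 20, 14, 20, -4]


Answer: eq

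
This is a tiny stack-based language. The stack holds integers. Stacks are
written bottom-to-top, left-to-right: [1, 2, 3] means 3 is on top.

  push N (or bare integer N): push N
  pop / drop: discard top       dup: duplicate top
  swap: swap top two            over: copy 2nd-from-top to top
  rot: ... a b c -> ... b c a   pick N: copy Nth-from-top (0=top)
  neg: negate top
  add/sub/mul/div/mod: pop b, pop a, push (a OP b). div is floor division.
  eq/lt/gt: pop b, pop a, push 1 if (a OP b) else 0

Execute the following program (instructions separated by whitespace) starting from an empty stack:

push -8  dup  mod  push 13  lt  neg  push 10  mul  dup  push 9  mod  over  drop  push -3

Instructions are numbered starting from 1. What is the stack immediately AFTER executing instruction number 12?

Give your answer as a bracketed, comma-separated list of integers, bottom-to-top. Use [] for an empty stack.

Step 1 ('push -8'): [-8]
Step 2 ('dup'): [-8, -8]
Step 3 ('mod'): [0]
Step 4 ('push 13'): [0, 13]
Step 5 ('lt'): [1]
Step 6 ('neg'): [-1]
Step 7 ('push 10'): [-1, 10]
Step 8 ('mul'): [-10]
Step 9 ('dup'): [-10, -10]
Step 10 ('push 9'): [-10, -10, 9]
Step 11 ('mod'): [-10, 8]
Step 12 ('over'): [-10, 8, -10]

Answer: [-10, 8, -10]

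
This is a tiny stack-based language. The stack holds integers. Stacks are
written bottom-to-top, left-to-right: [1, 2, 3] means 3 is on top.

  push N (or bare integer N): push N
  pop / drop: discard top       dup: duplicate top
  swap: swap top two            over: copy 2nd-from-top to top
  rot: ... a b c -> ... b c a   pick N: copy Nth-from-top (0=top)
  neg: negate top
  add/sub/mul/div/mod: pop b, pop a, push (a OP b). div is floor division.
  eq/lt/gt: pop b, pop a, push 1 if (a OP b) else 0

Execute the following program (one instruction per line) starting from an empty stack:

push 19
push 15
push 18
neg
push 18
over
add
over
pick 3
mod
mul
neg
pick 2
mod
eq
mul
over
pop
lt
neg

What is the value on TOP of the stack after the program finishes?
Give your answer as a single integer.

After 'push 19': [19]
After 'push 15': [19, 15]
After 'push 18': [19, 15, 18]
After 'neg': [19, 15, -18]
After 'push 18': [19, 15, -18, 18]
After 'over': [19, 15, -18, 18, -18]
After 'add': [19, 15, -18, 0]
After 'over': [19, 15, -18, 0, -18]
After 'pick 3': [19, 15, -18, 0, -18, 15]
After 'mod': [19, 15, -18, 0, 12]
After 'mul': [19, 15, -18, 0]
After 'neg': [19, 15, -18, 0]
After 'pick 2': [19, 15, -18, 0, 15]
After 'mod': [19, 15, -18, 0]
After 'eq': [19, 15, 0]
After 'mul': [19, 0]
After 'over': [19, 0, 19]
After 'pop': [19, 0]
After 'lt': [0]
After 'neg': [0]

Answer: 0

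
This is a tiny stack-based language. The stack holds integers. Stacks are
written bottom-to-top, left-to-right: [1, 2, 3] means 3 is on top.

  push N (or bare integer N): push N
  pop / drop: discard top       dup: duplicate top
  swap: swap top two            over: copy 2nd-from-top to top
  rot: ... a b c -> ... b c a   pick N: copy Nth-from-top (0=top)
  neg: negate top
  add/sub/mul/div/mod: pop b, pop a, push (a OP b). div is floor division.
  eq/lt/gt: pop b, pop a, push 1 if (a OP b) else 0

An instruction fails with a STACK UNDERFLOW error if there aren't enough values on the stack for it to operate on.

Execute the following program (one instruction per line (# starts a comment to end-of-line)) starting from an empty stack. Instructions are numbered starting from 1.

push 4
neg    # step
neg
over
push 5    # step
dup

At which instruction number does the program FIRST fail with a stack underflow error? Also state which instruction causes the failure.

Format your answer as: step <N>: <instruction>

Step 1 ('push 4'): stack = [4], depth = 1
Step 2 ('neg'): stack = [-4], depth = 1
Step 3 ('neg'): stack = [4], depth = 1
Step 4 ('over'): needs 2 value(s) but depth is 1 — STACK UNDERFLOW

Answer: step 4: over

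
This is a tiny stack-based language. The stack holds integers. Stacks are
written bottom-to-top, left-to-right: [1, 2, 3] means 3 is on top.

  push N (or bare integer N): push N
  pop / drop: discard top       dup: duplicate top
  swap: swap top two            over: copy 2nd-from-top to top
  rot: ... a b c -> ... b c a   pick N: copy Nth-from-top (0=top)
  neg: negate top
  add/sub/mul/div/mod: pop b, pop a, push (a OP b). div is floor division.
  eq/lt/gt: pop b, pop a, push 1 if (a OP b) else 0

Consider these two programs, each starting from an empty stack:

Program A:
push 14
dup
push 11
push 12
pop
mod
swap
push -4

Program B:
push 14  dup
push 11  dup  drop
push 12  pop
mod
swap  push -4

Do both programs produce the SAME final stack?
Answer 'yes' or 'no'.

Answer: yes

Derivation:
Program A trace:
  After 'push 14': [14]
  After 'dup': [14, 14]
  After 'push 11': [14, 14, 11]
  After 'push 12': [14, 14, 11, 12]
  After 'pop': [14, 14, 11]
  After 'mod': [14, 3]
  After 'swap': [3, 14]
  After 'push -4': [3, 14, -4]
Program A final stack: [3, 14, -4]

Program B trace:
  After 'push 14': [14]
  After 'dup': [14, 14]
  After 'push 11': [14, 14, 11]
  After 'dup': [14, 14, 11, 11]
  After 'drop': [14, 14, 11]
  After 'push 12': [14, 14, 11, 12]
  After 'pop': [14, 14, 11]
  After 'mod': [14, 3]
  After 'swap': [3, 14]
  After 'push -4': [3, 14, -4]
Program B final stack: [3, 14, -4]
Same: yes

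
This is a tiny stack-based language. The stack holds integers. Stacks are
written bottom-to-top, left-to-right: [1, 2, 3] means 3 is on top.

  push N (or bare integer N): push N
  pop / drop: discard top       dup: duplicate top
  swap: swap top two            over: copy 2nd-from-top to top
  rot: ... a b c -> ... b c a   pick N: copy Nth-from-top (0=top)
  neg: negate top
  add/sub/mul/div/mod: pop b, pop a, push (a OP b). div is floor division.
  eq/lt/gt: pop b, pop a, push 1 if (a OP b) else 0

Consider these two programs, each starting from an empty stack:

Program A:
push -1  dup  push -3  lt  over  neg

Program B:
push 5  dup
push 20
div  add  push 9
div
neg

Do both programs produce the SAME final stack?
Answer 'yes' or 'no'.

Program A trace:
  After 'push -1': [-1]
  After 'dup': [-1, -1]
  After 'push -3': [-1, -1, -3]
  After 'lt': [-1, 0]
  After 'over': [-1, 0, -1]
  After 'neg': [-1, 0, 1]
Program A final stack: [-1, 0, 1]

Program B trace:
  After 'push 5': [5]
  After 'dup': [5, 5]
  After 'push 20': [5, 5, 20]
  After 'div': [5, 0]
  After 'add': [5]
  After 'push 9': [5, 9]
  After 'div': [0]
  After 'neg': [0]
Program B final stack: [0]
Same: no

Answer: no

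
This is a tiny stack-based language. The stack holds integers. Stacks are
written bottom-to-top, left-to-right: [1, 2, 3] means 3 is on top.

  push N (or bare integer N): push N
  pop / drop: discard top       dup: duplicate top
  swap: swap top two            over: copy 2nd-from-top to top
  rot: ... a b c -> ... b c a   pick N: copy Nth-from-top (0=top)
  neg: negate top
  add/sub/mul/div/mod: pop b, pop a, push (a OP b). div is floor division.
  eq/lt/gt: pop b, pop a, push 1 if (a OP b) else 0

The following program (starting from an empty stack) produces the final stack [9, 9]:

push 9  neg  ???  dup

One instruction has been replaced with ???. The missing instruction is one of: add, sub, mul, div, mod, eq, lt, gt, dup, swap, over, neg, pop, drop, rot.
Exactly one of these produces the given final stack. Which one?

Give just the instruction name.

Answer: neg

Derivation:
Stack before ???: [-9]
Stack after ???:  [9]
The instruction that transforms [-9] -> [9] is: neg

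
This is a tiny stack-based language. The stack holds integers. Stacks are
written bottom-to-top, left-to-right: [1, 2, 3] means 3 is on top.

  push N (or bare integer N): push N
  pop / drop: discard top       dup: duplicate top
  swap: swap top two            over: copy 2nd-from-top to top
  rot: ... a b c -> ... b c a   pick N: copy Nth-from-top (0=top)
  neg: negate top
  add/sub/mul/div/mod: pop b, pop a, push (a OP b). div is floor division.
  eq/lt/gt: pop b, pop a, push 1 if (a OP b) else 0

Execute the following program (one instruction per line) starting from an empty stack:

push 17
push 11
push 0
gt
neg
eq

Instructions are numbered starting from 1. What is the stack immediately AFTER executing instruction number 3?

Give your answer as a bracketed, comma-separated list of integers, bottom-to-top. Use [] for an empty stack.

Step 1 ('push 17'): [17]
Step 2 ('push 11'): [17, 11]
Step 3 ('push 0'): [17, 11, 0]

Answer: [17, 11, 0]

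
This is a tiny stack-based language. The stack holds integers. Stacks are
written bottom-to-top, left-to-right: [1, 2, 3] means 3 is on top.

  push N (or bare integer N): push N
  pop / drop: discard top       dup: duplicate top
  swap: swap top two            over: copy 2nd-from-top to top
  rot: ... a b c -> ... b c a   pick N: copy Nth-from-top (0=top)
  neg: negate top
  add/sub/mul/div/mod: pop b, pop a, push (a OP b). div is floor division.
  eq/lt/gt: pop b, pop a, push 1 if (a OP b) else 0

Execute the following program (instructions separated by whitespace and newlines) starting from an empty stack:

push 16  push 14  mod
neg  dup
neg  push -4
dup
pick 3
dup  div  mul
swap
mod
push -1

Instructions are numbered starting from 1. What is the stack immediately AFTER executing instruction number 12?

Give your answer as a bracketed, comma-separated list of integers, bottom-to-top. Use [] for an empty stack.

Answer: [-2, 2, -4, -4]

Derivation:
Step 1 ('push 16'): [16]
Step 2 ('push 14'): [16, 14]
Step 3 ('mod'): [2]
Step 4 ('neg'): [-2]
Step 5 ('dup'): [-2, -2]
Step 6 ('neg'): [-2, 2]
Step 7 ('push -4'): [-2, 2, -4]
Step 8 ('dup'): [-2, 2, -4, -4]
Step 9 ('pick 3'): [-2, 2, -4, -4, -2]
Step 10 ('dup'): [-2, 2, -4, -4, -2, -2]
Step 11 ('div'): [-2, 2, -4, -4, 1]
Step 12 ('mul'): [-2, 2, -4, -4]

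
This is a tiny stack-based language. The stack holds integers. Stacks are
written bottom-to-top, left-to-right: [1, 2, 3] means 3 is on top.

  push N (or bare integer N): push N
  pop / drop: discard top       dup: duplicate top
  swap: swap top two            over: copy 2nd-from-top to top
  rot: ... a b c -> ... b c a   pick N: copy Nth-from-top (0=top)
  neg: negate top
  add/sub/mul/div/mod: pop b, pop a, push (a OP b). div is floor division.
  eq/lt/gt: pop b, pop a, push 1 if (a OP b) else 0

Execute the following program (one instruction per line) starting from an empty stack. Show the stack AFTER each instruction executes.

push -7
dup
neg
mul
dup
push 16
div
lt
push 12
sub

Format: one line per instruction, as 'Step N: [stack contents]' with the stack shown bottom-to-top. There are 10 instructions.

Step 1: [-7]
Step 2: [-7, -7]
Step 3: [-7, 7]
Step 4: [-49]
Step 5: [-49, -49]
Step 6: [-49, -49, 16]
Step 7: [-49, -4]
Step 8: [1]
Step 9: [1, 12]
Step 10: [-11]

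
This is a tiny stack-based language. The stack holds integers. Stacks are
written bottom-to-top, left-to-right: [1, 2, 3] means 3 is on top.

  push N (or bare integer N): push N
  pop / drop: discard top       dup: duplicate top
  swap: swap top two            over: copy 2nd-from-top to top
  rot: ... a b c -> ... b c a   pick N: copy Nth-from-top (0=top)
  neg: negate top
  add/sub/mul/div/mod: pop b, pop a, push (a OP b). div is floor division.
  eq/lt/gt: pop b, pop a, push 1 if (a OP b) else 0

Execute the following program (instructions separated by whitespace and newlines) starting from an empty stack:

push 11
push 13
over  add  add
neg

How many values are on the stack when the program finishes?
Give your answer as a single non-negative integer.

Answer: 1

Derivation:
After 'push 11': stack = [11] (depth 1)
After 'push 13': stack = [11, 13] (depth 2)
After 'over': stack = [11, 13, 11] (depth 3)
After 'add': stack = [11, 24] (depth 2)
After 'add': stack = [35] (depth 1)
After 'neg': stack = [-35] (depth 1)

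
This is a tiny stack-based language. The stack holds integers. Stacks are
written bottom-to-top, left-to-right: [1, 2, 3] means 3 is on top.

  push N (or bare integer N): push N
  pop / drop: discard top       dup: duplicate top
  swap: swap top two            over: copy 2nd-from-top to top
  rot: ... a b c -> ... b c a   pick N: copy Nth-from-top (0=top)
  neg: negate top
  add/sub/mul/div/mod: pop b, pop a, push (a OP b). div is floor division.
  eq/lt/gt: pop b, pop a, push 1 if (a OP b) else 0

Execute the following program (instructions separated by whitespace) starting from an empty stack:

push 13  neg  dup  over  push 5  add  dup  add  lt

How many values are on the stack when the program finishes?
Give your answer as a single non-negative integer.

Answer: 2

Derivation:
After 'push 13': stack = [13] (depth 1)
After 'neg': stack = [-13] (depth 1)
After 'dup': stack = [-13, -13] (depth 2)
After 'over': stack = [-13, -13, -13] (depth 3)
After 'push 5': stack = [-13, -13, -13, 5] (depth 4)
After 'add': stack = [-13, -13, -8] (depth 3)
After 'dup': stack = [-13, -13, -8, -8] (depth 4)
After 'add': stack = [-13, -13, -16] (depth 3)
After 'lt': stack = [-13, 0] (depth 2)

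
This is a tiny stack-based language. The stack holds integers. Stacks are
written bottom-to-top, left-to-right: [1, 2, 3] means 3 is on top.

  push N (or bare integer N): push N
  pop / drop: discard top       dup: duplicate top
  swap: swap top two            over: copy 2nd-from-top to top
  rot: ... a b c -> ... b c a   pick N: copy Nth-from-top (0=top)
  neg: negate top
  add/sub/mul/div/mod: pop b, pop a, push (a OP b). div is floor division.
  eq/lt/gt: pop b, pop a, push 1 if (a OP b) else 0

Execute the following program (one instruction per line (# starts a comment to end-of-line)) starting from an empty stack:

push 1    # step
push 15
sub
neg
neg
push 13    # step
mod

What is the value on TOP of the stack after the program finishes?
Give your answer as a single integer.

After 'push 1': [1]
After 'push 15': [1, 15]
After 'sub': [-14]
After 'neg': [14]
After 'neg': [-14]
After 'push 13': [-14, 13]
After 'mod': [12]

Answer: 12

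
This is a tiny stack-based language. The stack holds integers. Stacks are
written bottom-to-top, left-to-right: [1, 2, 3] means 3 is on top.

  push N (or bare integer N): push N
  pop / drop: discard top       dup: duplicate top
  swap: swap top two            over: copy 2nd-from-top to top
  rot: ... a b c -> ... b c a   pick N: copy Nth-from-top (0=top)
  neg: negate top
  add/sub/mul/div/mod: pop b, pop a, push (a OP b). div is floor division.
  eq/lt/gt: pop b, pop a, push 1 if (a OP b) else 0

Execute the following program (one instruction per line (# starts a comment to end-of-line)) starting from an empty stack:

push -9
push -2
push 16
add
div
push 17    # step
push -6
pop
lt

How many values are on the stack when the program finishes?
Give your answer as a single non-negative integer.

Answer: 1

Derivation:
After 'push -9': stack = [-9] (depth 1)
After 'push -2': stack = [-9, -2] (depth 2)
After 'push 16': stack = [-9, -2, 16] (depth 3)
After 'add': stack = [-9, 14] (depth 2)
After 'div': stack = [-1] (depth 1)
After 'push 17': stack = [-1, 17] (depth 2)
After 'push -6': stack = [-1, 17, -6] (depth 3)
After 'pop': stack = [-1, 17] (depth 2)
After 'lt': stack = [1] (depth 1)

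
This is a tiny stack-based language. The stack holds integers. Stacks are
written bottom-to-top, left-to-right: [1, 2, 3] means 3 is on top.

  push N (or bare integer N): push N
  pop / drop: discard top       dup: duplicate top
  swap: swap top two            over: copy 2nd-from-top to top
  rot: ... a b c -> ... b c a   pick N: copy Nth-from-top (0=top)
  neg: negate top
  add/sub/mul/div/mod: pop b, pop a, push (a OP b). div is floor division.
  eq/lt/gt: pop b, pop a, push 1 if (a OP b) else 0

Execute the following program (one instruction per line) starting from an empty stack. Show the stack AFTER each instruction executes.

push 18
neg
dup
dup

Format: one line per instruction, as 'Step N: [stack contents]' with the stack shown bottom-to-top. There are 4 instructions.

Step 1: [18]
Step 2: [-18]
Step 3: [-18, -18]
Step 4: [-18, -18, -18]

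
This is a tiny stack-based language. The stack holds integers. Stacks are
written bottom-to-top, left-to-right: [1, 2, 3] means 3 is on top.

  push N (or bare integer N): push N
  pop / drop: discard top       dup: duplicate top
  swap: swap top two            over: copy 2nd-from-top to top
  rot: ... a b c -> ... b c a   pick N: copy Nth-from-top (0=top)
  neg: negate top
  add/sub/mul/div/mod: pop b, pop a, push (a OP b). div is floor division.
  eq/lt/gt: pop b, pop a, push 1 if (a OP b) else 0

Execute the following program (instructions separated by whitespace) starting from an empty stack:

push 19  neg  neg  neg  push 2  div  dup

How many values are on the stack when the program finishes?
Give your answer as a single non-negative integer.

After 'push 19': stack = [19] (depth 1)
After 'neg': stack = [-19] (depth 1)
After 'neg': stack = [19] (depth 1)
After 'neg': stack = [-19] (depth 1)
After 'push 2': stack = [-19, 2] (depth 2)
After 'div': stack = [-10] (depth 1)
After 'dup': stack = [-10, -10] (depth 2)

Answer: 2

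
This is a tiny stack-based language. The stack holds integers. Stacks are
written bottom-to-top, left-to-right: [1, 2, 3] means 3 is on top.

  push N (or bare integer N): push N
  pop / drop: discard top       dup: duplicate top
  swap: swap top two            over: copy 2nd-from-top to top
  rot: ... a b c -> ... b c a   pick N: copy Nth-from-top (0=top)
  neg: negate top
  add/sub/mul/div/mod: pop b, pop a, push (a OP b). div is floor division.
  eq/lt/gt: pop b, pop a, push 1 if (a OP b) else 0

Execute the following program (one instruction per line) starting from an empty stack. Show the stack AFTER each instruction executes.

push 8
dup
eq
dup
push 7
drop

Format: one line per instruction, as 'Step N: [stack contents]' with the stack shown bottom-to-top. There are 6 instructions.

Step 1: [8]
Step 2: [8, 8]
Step 3: [1]
Step 4: [1, 1]
Step 5: [1, 1, 7]
Step 6: [1, 1]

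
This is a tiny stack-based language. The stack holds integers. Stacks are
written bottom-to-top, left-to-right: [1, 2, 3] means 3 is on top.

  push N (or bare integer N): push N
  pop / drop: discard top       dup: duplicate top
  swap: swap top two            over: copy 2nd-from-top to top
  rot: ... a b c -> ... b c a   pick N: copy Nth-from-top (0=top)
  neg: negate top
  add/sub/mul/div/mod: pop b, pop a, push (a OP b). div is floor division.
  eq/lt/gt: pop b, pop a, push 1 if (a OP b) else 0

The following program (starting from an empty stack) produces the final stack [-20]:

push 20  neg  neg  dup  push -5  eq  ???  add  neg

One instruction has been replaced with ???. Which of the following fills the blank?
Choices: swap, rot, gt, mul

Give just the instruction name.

Stack before ???: [20, 0]
Stack after ???:  [0, 20]
Checking each choice:
  swap: MATCH
  rot: stack underflow (need 3, have 2)
  gt: stack underflow (need 2, have 1)
  mul: stack underflow (need 2, have 1)


Answer: swap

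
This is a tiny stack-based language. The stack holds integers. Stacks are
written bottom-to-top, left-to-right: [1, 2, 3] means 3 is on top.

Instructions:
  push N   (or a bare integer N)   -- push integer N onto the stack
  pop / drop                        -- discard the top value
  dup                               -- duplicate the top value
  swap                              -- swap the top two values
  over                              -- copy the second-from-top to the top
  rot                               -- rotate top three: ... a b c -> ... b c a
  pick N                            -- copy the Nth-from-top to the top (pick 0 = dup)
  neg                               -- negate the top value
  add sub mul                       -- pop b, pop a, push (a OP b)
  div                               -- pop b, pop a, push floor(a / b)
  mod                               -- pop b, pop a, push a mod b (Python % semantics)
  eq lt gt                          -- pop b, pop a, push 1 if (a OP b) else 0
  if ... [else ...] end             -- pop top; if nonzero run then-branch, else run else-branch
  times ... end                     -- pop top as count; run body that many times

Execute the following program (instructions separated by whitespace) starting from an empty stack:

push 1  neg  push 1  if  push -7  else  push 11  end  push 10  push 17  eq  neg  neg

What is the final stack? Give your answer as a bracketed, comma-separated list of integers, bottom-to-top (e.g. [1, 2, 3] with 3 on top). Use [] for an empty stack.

Answer: [-1, -7, 0]

Derivation:
After 'push 1': [1]
After 'neg': [-1]
After 'push 1': [-1, 1]
After 'if': [-1]
After 'push -7': [-1, -7]
After 'push 10': [-1, -7, 10]
After 'push 17': [-1, -7, 10, 17]
After 'eq': [-1, -7, 0]
After 'neg': [-1, -7, 0]
After 'neg': [-1, -7, 0]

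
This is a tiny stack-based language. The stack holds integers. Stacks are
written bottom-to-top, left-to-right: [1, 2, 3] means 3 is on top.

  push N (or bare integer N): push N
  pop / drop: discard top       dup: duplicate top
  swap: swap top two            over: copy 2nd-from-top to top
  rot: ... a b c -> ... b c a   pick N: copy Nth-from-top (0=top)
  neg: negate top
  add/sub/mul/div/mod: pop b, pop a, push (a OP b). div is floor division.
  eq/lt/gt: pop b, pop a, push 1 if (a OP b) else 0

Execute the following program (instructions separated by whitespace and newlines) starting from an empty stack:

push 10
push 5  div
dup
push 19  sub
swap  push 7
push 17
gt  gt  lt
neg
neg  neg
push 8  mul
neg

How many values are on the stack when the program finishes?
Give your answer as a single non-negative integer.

Answer: 1

Derivation:
After 'push 10': stack = [10] (depth 1)
After 'push 5': stack = [10, 5] (depth 2)
After 'div': stack = [2] (depth 1)
After 'dup': stack = [2, 2] (depth 2)
After 'push 19': stack = [2, 2, 19] (depth 3)
After 'sub': stack = [2, -17] (depth 2)
After 'swap': stack = [-17, 2] (depth 2)
After 'push 7': stack = [-17, 2, 7] (depth 3)
After 'push 17': stack = [-17, 2, 7, 17] (depth 4)
After 'gt': stack = [-17, 2, 0] (depth 3)
After 'gt': stack = [-17, 1] (depth 2)
After 'lt': stack = [1] (depth 1)
After 'neg': stack = [-1] (depth 1)
After 'neg': stack = [1] (depth 1)
After 'neg': stack = [-1] (depth 1)
After 'push 8': stack = [-1, 8] (depth 2)
After 'mul': stack = [-8] (depth 1)
After 'neg': stack = [8] (depth 1)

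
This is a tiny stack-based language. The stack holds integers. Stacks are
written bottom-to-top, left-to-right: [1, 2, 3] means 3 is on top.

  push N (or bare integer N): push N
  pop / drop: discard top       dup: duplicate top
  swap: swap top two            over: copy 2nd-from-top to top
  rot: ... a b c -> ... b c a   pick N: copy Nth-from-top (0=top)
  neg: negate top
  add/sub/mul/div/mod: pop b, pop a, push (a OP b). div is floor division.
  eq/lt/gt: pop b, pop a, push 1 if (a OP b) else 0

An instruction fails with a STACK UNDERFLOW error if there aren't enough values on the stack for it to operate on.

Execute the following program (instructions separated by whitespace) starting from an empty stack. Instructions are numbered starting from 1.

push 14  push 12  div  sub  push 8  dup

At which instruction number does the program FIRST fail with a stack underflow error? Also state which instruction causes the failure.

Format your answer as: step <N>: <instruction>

Step 1 ('push 14'): stack = [14], depth = 1
Step 2 ('push 12'): stack = [14, 12], depth = 2
Step 3 ('div'): stack = [1], depth = 1
Step 4 ('sub'): needs 2 value(s) but depth is 1 — STACK UNDERFLOW

Answer: step 4: sub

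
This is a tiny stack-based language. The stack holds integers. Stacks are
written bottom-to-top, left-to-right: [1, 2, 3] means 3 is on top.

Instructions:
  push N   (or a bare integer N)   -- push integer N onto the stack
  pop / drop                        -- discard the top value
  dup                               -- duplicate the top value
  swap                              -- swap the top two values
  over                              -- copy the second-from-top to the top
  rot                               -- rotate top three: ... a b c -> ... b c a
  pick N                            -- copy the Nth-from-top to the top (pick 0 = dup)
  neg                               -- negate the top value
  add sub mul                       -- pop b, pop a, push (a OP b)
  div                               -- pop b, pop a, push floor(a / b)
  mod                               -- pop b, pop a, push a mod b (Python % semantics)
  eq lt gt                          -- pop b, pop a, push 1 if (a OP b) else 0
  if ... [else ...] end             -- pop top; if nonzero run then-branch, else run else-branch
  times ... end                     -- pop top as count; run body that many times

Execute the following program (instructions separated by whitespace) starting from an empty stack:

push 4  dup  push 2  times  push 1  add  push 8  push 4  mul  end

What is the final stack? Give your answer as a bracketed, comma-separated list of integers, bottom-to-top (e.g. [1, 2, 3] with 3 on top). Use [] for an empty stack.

After 'push 4': [4]
After 'dup': [4, 4]
After 'push 2': [4, 4, 2]
After 'times': [4, 4]
After 'push 1': [4, 4, 1]
After 'add': [4, 5]
After 'push 8': [4, 5, 8]
After 'push 4': [4, 5, 8, 4]
After 'mul': [4, 5, 32]
After 'push 1': [4, 5, 32, 1]
After 'add': [4, 5, 33]
After 'push 8': [4, 5, 33, 8]
After 'push 4': [4, 5, 33, 8, 4]
After 'mul': [4, 5, 33, 32]

Answer: [4, 5, 33, 32]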